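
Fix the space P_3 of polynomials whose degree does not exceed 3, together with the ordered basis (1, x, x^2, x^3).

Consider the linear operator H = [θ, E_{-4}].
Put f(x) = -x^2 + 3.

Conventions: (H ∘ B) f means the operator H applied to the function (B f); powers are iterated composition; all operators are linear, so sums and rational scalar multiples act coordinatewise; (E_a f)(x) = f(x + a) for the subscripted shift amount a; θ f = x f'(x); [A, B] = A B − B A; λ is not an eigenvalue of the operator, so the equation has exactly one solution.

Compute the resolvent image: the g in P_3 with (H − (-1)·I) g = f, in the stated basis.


write g with unknown coordinates in the stated basis and equate coefficients in (H − (-1)·I) g = f
solving from the highest basis element down gives g = -x^2 + 8x - 61
check: H g = -8x + 64
so H g − (-1)·g = -x^2 + 3 = f ✓

g(x) = -x^2 + 8x - 61


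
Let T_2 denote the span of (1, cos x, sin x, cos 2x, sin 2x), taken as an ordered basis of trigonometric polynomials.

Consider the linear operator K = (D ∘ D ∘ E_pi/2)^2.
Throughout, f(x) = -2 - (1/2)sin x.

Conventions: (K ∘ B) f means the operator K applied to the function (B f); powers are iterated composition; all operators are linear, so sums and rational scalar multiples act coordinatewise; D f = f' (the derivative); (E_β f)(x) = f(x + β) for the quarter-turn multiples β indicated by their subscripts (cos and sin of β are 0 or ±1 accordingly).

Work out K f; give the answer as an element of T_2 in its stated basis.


the result is g(x) = (1/2)sin x

E_pi/2 f = -2 - (1/2)cos x
D E_pi/2 f = (1/2)sin x
D D E_pi/2 f = (1/2)cos x
E_pi/2 (D ∘ D ∘ E_pi/2) f = -(1/2)sin x
D E_pi/2 (D ∘ D ∘ E_pi/2) f = -(1/2)cos x
D D E_pi/2 (D ∘ D ∘ E_pi/2) f = (1/2)sin x


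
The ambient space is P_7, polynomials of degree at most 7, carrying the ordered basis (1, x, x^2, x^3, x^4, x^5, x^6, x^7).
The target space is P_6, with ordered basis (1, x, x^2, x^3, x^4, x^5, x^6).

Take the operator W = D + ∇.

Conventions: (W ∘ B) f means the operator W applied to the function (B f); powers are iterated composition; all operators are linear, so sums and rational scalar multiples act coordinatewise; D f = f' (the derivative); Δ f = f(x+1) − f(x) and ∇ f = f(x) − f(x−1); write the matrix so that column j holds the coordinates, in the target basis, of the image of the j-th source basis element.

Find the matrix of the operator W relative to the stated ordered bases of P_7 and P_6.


the matrix is [[0, 2, -1, 1, -1, 1, -1, 1]; [0, 0, 4, -3, 4, -5, 6, -7]; [0, 0, 0, 6, -6, 10, -15, 21]; [0, 0, 0, 0, 8, -10, 20, -35]; [0, 0, 0, 0, 0, 10, -15, 35]; [0, 0, 0, 0, 0, 0, 12, -21]; [0, 0, 0, 0, 0, 0, 0, 14]] (rows listed top to bottom)

image of 1: 0
image of x: 2
image of x^2: 4x - 1
image of x^3: 6x^2 - 3x + 1
image of x^4: 8x^3 - 6x^2 + 4x - 1
image of x^5: 10x^4 - 10x^3 + 10x^2 - 5x + 1
image of x^6: 12x^5 - 15x^4 + 20x^3 - 15x^2 + 6x - 1
image of x^7: 14x^6 - 21x^5 + 35x^4 - 35x^3 + 21x^2 - 7x + 1
each image's coordinates form column j of the matrix


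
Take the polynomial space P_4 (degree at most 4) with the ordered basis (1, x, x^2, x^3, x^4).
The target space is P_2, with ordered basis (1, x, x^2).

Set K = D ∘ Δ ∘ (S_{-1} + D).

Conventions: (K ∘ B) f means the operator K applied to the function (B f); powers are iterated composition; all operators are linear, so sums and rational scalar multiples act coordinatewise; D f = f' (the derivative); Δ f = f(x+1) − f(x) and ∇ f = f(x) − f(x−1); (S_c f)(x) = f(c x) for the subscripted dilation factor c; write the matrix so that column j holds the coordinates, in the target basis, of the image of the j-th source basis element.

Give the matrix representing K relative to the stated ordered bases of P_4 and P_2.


the matrix is [[0, 0, 2, 3, 16]; [0, 0, 0, -6, 36]; [0, 0, 0, 0, 12]] (rows listed top to bottom)

image of 1: 0
image of x: 0
image of x^2: 2
image of x^3: -6x + 3
image of x^4: 12x^2 + 36x + 16
each image's coordinates form column j of the matrix


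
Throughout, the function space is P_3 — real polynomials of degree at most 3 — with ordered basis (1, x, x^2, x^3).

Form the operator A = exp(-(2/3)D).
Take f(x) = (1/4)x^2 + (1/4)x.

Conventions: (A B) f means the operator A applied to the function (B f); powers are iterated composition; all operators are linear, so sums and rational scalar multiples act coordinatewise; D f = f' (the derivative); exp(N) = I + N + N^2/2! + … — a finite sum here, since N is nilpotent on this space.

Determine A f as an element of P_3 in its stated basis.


the result is g(x) = (1/4)x^2 - (1/12)x - 1/18

order-1 term: -(1/3)x - 1/6
order-2 term: 1/9
the series for exp(-(2/3)D) f terminates at order 2
exp(-(2/3)D) f = (1/4)x^2 - (1/12)x - 1/18


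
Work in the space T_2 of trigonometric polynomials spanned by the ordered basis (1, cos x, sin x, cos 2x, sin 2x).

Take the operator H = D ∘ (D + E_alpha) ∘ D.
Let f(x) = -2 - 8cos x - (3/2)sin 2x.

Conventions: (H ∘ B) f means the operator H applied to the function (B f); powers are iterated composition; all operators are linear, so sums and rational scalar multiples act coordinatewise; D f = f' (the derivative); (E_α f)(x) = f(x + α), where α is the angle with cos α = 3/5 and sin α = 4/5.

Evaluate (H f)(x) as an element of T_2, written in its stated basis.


D f = 8sin x - 3cos 2x
D D f = 8cos x + 6sin 2x
E_alpha D f = (32/5)cos x + (24/5)sin x + (21/25)cos 2x + (72/25)sin 2x
(D + E_alpha) D f = (72/5)cos x + (24/5)sin x + (21/25)cos 2x + (222/25)sin 2x
D (D + E_alpha) D f = (24/5)cos x - (72/5)sin x + (444/25)cos 2x - (42/25)sin 2x

the result is g(x) = (24/5)cos x - (72/5)sin x + (444/25)cos 2x - (42/25)sin 2x


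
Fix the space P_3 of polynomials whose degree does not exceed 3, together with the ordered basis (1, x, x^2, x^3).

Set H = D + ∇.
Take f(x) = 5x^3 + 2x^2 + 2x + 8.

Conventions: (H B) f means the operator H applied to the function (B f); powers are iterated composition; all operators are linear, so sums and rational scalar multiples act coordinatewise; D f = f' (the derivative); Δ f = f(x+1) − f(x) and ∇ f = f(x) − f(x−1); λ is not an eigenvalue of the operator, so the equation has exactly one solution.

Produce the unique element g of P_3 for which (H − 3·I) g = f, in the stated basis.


write g with unknown coordinates in the stated basis and equate coefficients in (H − 3·I) g = f
solving from the highest basis element down gives g = -(5/3)x^3 - 4x^2 - (13/3)x - 43/9
check: H g = -10x^2 - 11x - 19/3
so H g − 3·g = 5x^3 + 2x^2 + 2x + 8 = f ✓

the image equals g(x) = -(5/3)x^3 - 4x^2 - (13/3)x - 43/9


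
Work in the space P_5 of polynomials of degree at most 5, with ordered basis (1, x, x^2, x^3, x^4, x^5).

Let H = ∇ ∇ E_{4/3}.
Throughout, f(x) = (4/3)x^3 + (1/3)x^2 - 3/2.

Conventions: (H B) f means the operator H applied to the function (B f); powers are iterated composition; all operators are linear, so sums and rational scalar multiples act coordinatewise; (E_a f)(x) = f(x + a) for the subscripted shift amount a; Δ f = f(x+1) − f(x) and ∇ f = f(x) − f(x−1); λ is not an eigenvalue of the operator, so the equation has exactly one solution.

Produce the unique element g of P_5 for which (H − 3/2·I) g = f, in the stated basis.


write g with unknown coordinates in the stated basis and equate coefficients in (H − 3/2·I) g = f
solving from the highest basis element down gives g = -(8/9)x^3 - (2/9)x^2 - (32/9)x - 13/27
check: H g = -(16/3)x - 20/9
so H g − 3/2·g = (4/3)x^3 + (1/3)x^2 - 3/2 = f ✓

the result is g(x) = -(8/9)x^3 - (2/9)x^2 - (32/9)x - 13/27


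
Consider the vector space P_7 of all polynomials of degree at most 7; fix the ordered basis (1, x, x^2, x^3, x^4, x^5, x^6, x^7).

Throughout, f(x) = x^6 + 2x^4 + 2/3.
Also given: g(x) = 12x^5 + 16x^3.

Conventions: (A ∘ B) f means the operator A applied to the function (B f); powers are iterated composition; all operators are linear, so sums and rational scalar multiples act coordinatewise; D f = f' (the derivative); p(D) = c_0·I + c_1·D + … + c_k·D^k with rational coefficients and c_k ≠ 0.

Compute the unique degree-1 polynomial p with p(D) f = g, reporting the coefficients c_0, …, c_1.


D^0 f = x^6 + 2x^4 + 2/3
D^1 f = 6x^5 + 8x^3
matching coefficients of g against c_0 f + c_1 Df + … from the top degree down determines the c_i
solution: c_0 = 0, c_1 = 2

c_0 = 0, c_1 = 2


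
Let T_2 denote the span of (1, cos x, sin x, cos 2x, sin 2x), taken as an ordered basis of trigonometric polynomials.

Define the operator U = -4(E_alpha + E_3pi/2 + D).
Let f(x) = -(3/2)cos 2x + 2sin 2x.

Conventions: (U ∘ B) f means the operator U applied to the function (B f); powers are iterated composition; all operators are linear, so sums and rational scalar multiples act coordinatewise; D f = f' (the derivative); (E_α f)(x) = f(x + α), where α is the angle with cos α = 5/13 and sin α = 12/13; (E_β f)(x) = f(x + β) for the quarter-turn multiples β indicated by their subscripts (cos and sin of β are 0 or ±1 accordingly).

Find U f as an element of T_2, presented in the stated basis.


E_alpha f = (837/338)cos 2x - (58/169)sin 2x
E_3pi/2 f = (3/2)cos 2x - 2sin 2x
D f = 4cos 2x + 3sin 2x
(E_alpha + E_3pi/2 + D) f = (1348/169)cos 2x + (111/169)sin 2x
(-4(E_alpha + E_3pi/2 + D)) f = -(5392/169)cos 2x - (444/169)sin 2x

g(x) = -(5392/169)cos 2x - (444/169)sin 2x


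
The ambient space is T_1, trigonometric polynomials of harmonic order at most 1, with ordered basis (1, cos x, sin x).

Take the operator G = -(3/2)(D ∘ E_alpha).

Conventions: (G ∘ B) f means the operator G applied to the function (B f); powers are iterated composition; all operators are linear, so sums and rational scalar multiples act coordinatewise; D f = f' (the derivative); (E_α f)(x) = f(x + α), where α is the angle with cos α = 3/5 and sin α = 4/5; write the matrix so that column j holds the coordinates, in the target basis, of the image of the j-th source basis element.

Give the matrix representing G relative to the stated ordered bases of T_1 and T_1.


the matrix is [[0, 0, 0]; [0, 6/5, -9/10]; [0, 9/10, 6/5]] (rows listed top to bottom)

image of 1: 0
image of cos x: (6/5)cos x + (9/10)sin x
image of sin x: -(9/10)cos x + (6/5)sin x
each image's coordinates form column j of the matrix


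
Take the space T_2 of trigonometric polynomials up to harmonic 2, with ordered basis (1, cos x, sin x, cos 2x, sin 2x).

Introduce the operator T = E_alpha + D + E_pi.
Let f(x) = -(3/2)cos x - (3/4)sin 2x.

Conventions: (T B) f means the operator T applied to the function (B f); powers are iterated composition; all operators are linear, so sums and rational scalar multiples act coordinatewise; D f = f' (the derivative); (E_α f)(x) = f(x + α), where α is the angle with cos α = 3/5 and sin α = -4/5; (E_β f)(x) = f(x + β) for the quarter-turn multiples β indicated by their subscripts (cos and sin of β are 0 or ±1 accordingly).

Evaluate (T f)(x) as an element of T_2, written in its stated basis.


the result is g(x) = (3/5)cos x + (3/10)sin x - (39/50)cos 2x - (27/50)sin 2x

E_alpha f = -(9/10)cos x - (6/5)sin x + (18/25)cos 2x + (21/100)sin 2x
D f = (3/2)sin x - (3/2)cos 2x
E_pi f = (3/2)cos x - (3/4)sin 2x
(E_alpha + D + E_pi) f = (3/5)cos x + (3/10)sin x - (39/50)cos 2x - (27/50)sin 2x


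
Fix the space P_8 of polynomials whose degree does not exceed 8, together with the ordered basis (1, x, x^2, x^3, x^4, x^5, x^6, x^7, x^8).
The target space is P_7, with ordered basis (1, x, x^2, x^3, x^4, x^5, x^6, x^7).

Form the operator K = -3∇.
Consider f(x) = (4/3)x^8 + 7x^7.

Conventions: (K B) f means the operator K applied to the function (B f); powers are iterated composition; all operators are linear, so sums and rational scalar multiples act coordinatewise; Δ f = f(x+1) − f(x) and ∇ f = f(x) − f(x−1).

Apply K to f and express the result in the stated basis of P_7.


the result is g(x) = -32x^7 - 35x^6 + 217x^5 - 455x^4 + 511x^3 - 329x^2 + 115x - 17

∇ f = (32/3)x^7 + (35/3)x^6 - (217/3)x^5 + (455/3)x^4 - (511/3)x^3 + (329/3)x^2 - (115/3)x + 17/3
(-3∇) f = -32x^7 - 35x^6 + 217x^5 - 455x^4 + 511x^3 - 329x^2 + 115x - 17


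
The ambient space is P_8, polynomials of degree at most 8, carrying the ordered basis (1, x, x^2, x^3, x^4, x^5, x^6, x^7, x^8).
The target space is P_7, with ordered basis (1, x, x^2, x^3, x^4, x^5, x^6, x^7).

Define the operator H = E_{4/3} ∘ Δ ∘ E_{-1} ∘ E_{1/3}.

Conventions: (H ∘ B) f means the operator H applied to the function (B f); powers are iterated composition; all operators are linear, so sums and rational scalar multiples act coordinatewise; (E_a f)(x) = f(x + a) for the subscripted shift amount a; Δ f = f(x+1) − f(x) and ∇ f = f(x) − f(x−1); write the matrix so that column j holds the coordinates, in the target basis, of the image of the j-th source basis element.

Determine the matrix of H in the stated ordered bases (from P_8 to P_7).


the matrix is [[0, 1, 7/3, 13/3, 203/27, 1031/81, 1729/81, 25999/729, 130123/2187]; [0, 0, 2, 7, 52/3, 1015/27, 2062/27, 12103/81, 207992/729]; [0, 0, 0, 3, 14, 130/3, 1015/9, 7217/27, 48412/81]; [0, 0, 0, 0, 4, 70/3, 260/3, 7105/27, 57736/81]; [0, 0, 0, 0, 0, 5, 35, 455/3, 14210/27]; [0, 0, 0, 0, 0, 0, 6, 49, 728/3]; [0, 0, 0, 0, 0, 0, 0, 7, 196/3]; [0, 0, 0, 0, 0, 0, 0, 0, 8]] (rows listed top to bottom)

image of 1: 0
image of x: 1
image of x^2: 2x + 7/3
image of x^3: 3x^2 + 7x + 13/3
image of x^4: 4x^3 + 14x^2 + (52/3)x + 203/27
image of x^5: 5x^4 + (70/3)x^3 + (130/3)x^2 + (1015/27)x + 1031/81
image of x^6: 6x^5 + 35x^4 + (260/3)x^3 + (1015/9)x^2 + (2062/27)x + 1729/81
image of x^7: 7x^6 + 49x^5 + (455/3)x^4 + (7105/27)x^3 + (7217/27)x^2 + (12103/81)x + 25999/729
image of x^8: 8x^7 + (196/3)x^6 + (728/3)x^5 + (14210/27)x^4 + (57736/81)x^3 + (48412/81)x^2 + (207992/729)x + 130123/2187
each image's coordinates form column j of the matrix


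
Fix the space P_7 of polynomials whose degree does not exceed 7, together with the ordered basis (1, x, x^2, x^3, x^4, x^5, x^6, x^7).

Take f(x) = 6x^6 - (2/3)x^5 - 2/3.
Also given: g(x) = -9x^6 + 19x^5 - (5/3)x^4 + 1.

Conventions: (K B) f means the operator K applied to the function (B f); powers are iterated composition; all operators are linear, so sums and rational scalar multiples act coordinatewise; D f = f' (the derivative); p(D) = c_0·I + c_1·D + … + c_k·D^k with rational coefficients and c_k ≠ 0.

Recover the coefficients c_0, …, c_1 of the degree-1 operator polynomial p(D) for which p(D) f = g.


c_0 = -3/2, c_1 = 1/2

D^0 f = 6x^6 - (2/3)x^5 - 2/3
D^1 f = 36x^5 - (10/3)x^4
matching coefficients of g against c_0 f + c_1 Df + … from the top degree down determines the c_i
solution: c_0 = -3/2, c_1 = 1/2


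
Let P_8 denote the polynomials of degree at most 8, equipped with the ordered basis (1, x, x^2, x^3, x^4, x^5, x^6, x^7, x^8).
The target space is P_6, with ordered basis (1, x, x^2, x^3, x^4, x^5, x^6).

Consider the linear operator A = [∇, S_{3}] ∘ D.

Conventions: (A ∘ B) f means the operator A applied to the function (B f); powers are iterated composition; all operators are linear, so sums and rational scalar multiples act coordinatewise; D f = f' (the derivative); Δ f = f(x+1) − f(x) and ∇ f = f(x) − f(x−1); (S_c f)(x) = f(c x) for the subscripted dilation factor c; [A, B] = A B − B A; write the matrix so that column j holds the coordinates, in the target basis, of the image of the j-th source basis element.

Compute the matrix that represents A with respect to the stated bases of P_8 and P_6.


the matrix is [[0, 0, 4, -24, 104, -400, 1452, -5096, 17488]; [0, 0, 0, 36, -288, 1560, -7200, 30492, -122304]; [0, 0, 0, 0, 216, -2160, 14040, -75600, 365904]; [0, 0, 0, 0, 0, 1080, -12960, 98280, -604800]; [0, 0, 0, 0, 0, 0, 4860, -68040, 589680]; [0, 0, 0, 0, 0, 0, 0, 20412, -326592]; [0, 0, 0, 0, 0, 0, 0, 0, 81648]] (rows listed top to bottom)

image of 1: 0
image of x: 0
image of x^2: 4
image of x^3: 36x - 24
image of x^4: 216x^2 - 288x + 104
image of x^5: 1080x^3 - 2160x^2 + 1560x - 400
image of x^6: 4860x^4 - 12960x^3 + 14040x^2 - 7200x + 1452
image of x^7: 20412x^5 - 68040x^4 + 98280x^3 - 75600x^2 + 30492x - 5096
image of x^8: 81648x^6 - 326592x^5 + 589680x^4 - 604800x^3 + 365904x^2 - 122304x + 17488
each image's coordinates form column j of the matrix


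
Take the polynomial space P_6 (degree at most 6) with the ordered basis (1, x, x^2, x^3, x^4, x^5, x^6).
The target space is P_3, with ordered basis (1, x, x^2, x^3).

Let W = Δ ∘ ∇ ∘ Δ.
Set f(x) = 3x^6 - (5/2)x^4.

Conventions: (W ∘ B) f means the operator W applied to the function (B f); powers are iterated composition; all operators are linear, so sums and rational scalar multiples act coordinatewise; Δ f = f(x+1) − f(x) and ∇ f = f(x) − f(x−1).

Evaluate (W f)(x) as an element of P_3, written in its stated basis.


the result is g(x) = 360x^3 + 540x^2 + 480x + 150

Δ f = 18x^5 + 45x^4 + 50x^3 + 30x^2 + 8x + 1/2
∇ Δ f = 90x^4 + 60x^2 + 1
Δ (∇ ∘ Δ) f = 360x^3 + 540x^2 + 480x + 150


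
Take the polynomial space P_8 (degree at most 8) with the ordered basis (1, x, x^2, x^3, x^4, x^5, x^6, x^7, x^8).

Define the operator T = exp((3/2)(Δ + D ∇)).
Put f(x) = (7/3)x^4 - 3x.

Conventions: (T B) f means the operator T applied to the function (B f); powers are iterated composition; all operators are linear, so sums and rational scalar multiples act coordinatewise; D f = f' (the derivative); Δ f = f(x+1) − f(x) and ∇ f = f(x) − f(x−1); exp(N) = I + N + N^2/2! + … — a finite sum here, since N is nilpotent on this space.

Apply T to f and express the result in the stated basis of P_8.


the image equals g(x) = (7/3)x^4 + 14x^3 + (189/2)x^2 + (379/2)x + 4261/16

order-1 term: 14x^3 + 63x^2 - 28x + 13
order-2 term: (63/2)x^2 + 189x + 399/4
order-3 term: (63/2)x + 567/4
order-4 term: 189/16
the series for exp((3/2)(Δ + D ∇)) f terminates at order 4
exp((3/2)(Δ + D ∇)) f = (7/3)x^4 + 14x^3 + (189/2)x^2 + (379/2)x + 4261/16


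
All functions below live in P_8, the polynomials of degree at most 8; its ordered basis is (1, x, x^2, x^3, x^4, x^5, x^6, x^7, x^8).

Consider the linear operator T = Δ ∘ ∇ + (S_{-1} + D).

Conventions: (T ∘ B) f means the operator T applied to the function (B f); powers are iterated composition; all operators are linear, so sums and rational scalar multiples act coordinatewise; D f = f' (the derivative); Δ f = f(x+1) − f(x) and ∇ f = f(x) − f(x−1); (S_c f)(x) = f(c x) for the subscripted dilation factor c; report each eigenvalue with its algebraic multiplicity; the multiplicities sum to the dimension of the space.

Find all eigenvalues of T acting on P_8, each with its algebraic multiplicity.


λ = -1 (multiplicity 4), λ = 1 (multiplicity 5)

image of 1: 1
image of x: -x + 1
image of x^2: x^2 + 2x + 2
image of x^3: -x^3 + 3x^2 + 6x
image of x^4: x^4 + 4x^3 + 12x^2 + 2
image of x^5: -x^5 + 5x^4 + 20x^3 + 10x
image of x^6: x^6 + 6x^5 + 30x^4 + 30x^2 + 2
image of x^7: -x^7 + 7x^6 + 42x^5 + 70x^3 + 14x
image of x^8: x^8 + 8x^7 + 56x^6 + 140x^4 + 56x^2 + 2
the matrix is upper triangular; its diagonal is (1, -1, 1, -1, 1, -1, 1, -1, 1)
for a triangular matrix the eigenvalues are the diagonal entries, with algebraic multiplicity their repetition count


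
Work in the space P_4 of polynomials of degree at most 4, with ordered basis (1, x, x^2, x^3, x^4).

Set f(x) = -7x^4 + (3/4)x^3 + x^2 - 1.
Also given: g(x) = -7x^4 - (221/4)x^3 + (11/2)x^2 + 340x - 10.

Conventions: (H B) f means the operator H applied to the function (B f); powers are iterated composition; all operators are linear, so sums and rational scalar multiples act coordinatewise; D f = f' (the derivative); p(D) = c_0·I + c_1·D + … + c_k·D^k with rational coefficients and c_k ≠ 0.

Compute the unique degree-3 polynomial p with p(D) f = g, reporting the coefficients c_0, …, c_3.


D^0 f = -7x^4 + (3/4)x^3 + x^2 - 1
D^1 f = -28x^3 + (9/4)x^2 + 2x
D^2 f = -84x^2 + (9/2)x + 2
D^3 f = -168x + 9/2
matching coefficients of g against c_0 f + c_1 Df + … from the top degree down determines the c_i
solution: c_0 = 1, c_1 = 2, c_2 = 0, c_3 = -2

c_0 = 1, c_1 = 2, c_2 = 0, c_3 = -2


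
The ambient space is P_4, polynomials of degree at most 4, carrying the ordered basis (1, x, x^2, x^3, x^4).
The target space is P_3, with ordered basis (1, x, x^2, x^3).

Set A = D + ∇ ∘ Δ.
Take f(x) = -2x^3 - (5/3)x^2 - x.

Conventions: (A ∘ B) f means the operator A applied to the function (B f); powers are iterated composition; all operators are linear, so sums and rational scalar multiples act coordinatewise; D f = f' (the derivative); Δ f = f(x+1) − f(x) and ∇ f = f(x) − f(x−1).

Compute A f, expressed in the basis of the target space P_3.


the result is g(x) = -6x^2 - (46/3)x - 13/3

D f = -6x^2 - (10/3)x - 1
Δ f = -6x^2 - (28/3)x - 14/3
∇ Δ f = -12x - 10/3
(D + ∇ ∘ Δ) f = -6x^2 - (46/3)x - 13/3


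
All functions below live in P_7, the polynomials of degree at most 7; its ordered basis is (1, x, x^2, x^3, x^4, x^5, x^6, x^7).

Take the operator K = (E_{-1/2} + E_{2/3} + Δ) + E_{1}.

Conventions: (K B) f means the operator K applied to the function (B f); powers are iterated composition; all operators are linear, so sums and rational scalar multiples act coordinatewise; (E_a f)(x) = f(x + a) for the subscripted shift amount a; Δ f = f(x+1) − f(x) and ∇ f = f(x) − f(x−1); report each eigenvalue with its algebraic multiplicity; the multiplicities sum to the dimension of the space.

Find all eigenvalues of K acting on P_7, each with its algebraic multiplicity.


image of 1: 3
image of x: 3x + 13/6
image of x^2: 3x^2 + (13/3)x + 97/36
image of x^3: 3x^3 + (13/2)x^2 + (97/12)x + 469/216
image of x^4: 3x^4 + (26/3)x^3 + (97/6)x^2 + (469/54)x + 2929/1296
image of x^5: 3x^5 + (65/6)x^4 + (485/18)x^3 + (2345/108)x^2 + (14645/1296)x + 16333/7776
image of x^6: 3x^6 + 13x^5 + (485/12)x^4 + (2345/54)x^3 + (14645/432)x^2 + (16333/1296)x + 98137/46656
image of x^7: 3x^7 + (91/6)x^6 + (679/12)x^5 + (16415/216)x^4 + (102515/1296)x^3 + (114331/2592)x^2 + (686959/46656)x + 574069/279936
the matrix is upper triangular; its diagonal is (3, 3, 3, 3, 3, 3, 3, 3)
for a triangular matrix the eigenvalues are the diagonal entries, with algebraic multiplicity their repetition count

λ = 3 (multiplicity 8)


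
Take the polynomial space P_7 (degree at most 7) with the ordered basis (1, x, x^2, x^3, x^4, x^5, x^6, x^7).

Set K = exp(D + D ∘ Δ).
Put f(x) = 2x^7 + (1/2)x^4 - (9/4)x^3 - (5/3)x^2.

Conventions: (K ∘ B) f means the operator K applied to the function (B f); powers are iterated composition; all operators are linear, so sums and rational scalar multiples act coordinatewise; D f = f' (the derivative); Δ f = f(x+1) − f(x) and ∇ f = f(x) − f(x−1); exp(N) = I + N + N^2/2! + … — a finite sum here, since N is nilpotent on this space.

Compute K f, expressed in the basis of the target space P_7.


order-1 term: 14x^6 + 84x^5 + 210x^4 + 282x^3 + (837/4)x^2 + (439/6)x + 71/12
order-2 term: 42x^5 + 420x^4 + 1680x^3 + 3363x^2 + (13461/4)x + 8045/6
order-3 term: 70x^4 + 840x^3 + 3780x^2 + 7562x + 22695/4
order-4 term: 70x^3 + 840x^2 + 3360x + 8961/2
order-5 term: 42x^2 + 420x + 1050
order-6 term: 14x + 84
order-7 term: 2
the series for exp(D + D ∘ Δ) f terminates at order 7
exp(D + D ∘ Δ) f = 2x^7 + 14x^6 + 126x^5 + (1401/2)x^4 + (11479/4)x^3 + (98791/12)x^2 + (177533/12)x + 12637

g(x) = 2x^7 + 14x^6 + 126x^5 + (1401/2)x^4 + (11479/4)x^3 + (98791/12)x^2 + (177533/12)x + 12637


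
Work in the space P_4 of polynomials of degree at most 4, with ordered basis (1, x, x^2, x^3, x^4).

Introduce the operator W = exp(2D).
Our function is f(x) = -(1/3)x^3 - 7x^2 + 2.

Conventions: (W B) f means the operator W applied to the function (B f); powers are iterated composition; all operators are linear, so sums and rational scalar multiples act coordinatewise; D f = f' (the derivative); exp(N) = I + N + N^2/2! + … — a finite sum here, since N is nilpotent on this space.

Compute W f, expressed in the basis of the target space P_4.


order-1 term: -2x^2 - 28x
order-2 term: -4x - 28
order-3 term: -8/3
the series for exp(2D) f terminates at order 3
exp(2D) f = -(1/3)x^3 - 9x^2 - 32x - 86/3

the image equals g(x) = -(1/3)x^3 - 9x^2 - 32x - 86/3


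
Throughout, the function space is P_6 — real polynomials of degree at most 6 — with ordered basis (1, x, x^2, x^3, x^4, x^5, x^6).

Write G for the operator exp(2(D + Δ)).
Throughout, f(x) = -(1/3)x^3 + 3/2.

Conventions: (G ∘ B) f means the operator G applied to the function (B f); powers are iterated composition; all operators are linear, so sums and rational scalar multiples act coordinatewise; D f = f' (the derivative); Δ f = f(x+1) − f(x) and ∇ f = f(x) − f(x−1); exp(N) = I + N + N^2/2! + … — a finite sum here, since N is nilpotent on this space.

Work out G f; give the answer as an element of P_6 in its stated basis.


order-1 term: -4x^2 - 2x - 2/3
order-2 term: -16x - 8
order-3 term: -64/3
the series for exp(2(D + Δ)) f terminates at order 3
exp(2(D + Δ)) f = -(1/3)x^3 - 4x^2 - 18x - 57/2

g(x) = -(1/3)x^3 - 4x^2 - 18x - 57/2


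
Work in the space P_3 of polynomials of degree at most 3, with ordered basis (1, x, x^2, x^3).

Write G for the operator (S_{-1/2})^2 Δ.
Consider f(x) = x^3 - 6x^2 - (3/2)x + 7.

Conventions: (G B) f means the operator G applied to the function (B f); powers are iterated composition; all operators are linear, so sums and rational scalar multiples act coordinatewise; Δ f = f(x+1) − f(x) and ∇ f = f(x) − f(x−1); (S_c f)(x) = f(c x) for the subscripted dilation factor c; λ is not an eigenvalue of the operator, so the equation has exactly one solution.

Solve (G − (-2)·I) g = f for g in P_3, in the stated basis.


the image equals g(x) = (1/2)x^3 - (195/64)x^2 - (45/256)x + 2489/512

write g with unknown coordinates in the stated basis and equate coefficients in (G − (-2)·I) g = f
solving from the highest basis element down gives g = (1/2)x^3 - (195/64)x^2 - (45/256)x + 2489/512
check: G g = (3/32)x^2 - (147/128)x - 697/256
so G g − (-2)·g = x^3 - 6x^2 - (3/2)x + 7 = f ✓


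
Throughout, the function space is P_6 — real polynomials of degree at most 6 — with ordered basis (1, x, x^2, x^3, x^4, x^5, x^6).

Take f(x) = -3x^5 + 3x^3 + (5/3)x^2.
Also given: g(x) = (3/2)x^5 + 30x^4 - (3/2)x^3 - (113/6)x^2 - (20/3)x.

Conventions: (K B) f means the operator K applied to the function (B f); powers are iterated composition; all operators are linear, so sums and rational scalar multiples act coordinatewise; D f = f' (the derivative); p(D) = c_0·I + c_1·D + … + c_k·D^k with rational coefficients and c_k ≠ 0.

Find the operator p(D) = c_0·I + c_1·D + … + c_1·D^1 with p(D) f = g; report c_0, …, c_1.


D^0 f = -3x^5 + 3x^3 + (5/3)x^2
D^1 f = -15x^4 + 9x^2 + (10/3)x
matching coefficients of g against c_0 f + c_1 Df + … from the top degree down determines the c_i
solution: c_0 = -1/2, c_1 = -2

p(D) = -(1/2)·I − 2·D, i.e. c_0 = -1/2, c_1 = -2


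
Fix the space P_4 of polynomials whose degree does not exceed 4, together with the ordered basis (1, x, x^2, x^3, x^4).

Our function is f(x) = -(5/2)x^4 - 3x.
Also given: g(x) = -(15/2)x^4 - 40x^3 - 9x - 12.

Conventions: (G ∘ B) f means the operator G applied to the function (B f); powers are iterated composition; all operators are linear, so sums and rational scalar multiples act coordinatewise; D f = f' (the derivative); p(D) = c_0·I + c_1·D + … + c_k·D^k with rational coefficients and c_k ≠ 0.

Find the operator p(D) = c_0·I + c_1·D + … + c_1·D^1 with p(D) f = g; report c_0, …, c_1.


c_0 = 3, c_1 = 4

D^0 f = -(5/2)x^4 - 3x
D^1 f = -10x^3 - 3
matching coefficients of g against c_0 f + c_1 Df + … from the top degree down determines the c_i
solution: c_0 = 3, c_1 = 4


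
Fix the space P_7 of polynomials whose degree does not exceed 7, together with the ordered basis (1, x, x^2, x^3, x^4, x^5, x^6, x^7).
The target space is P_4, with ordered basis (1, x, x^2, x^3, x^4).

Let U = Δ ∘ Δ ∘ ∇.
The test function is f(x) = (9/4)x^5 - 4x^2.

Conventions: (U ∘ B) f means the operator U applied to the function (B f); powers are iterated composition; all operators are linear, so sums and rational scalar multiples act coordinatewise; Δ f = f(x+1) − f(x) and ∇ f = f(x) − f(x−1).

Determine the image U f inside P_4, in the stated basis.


g(x) = 135x^2 + 135x + 135/2

∇ f = (45/4)x^4 - (45/2)x^3 + (45/2)x^2 - (77/4)x + 25/4
Δ ∇ f = 45x^3 + (45/2)x - 8
Δ (Δ ∘ ∇) f = 135x^2 + 135x + 135/2


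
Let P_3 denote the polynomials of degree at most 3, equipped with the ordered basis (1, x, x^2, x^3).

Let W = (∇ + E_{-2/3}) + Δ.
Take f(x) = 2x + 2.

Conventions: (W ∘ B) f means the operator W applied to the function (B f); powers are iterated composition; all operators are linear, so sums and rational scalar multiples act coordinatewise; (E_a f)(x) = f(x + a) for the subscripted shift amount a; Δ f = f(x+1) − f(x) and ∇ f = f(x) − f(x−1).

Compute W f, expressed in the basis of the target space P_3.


∇ f = 2
E_{-2/3} f = 2x + 2/3
(∇ + E_{-2/3}) f = 2x + 8/3
Δ f = 2
((∇ + E_{-2/3}) + Δ) f = 2x + 14/3

the result is g(x) = 2x + 14/3


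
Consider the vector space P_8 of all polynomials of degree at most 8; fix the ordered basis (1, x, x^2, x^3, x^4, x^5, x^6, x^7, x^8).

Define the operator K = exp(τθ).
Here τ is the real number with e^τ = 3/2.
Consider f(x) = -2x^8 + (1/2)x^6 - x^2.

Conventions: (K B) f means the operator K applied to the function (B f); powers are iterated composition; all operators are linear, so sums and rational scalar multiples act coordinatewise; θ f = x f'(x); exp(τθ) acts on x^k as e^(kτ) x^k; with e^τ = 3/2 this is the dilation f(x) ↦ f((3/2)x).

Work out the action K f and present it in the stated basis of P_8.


the result is g(x) = -(6561/128)x^8 + (729/128)x^6 - (9/4)x^2

exp(τθ) x^k = e^(kτ) x^k; with e^τ = 3/2 this sends x^k to (3/2)^k x^k
x^2 ↦ 9/4 x^2
x^6 ↦ 729/64 x^6
x^8 ↦ 6561/256 x^8
applying this coordinatewise to f: exp(τθ) f = -(6561/128)x^8 + (729/128)x^6 - (9/4)x^2


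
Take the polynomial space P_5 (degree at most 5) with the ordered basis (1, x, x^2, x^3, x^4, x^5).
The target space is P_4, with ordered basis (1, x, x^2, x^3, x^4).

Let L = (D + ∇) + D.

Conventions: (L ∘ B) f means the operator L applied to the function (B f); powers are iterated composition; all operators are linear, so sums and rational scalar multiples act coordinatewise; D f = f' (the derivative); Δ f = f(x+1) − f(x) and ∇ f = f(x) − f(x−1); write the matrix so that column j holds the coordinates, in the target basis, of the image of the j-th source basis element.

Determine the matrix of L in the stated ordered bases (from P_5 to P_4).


image of 1: 0
image of x: 3
image of x^2: 6x - 1
image of x^3: 9x^2 - 3x + 1
image of x^4: 12x^3 - 6x^2 + 4x - 1
image of x^5: 15x^4 - 10x^3 + 10x^2 - 5x + 1
each image's coordinates form column j of the matrix

the matrix is [[0, 3, -1, 1, -1, 1]; [0, 0, 6, -3, 4, -5]; [0, 0, 0, 9, -6, 10]; [0, 0, 0, 0, 12, -10]; [0, 0, 0, 0, 0, 15]] (rows listed top to bottom)


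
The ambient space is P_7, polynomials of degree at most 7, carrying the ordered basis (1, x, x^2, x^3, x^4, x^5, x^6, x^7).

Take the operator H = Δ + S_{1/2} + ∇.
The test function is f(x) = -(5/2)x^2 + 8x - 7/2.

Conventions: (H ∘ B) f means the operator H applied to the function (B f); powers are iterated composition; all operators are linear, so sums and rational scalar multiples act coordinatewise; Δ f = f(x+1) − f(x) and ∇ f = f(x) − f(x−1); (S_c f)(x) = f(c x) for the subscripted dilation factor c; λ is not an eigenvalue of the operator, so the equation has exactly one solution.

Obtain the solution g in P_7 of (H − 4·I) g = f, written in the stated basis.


write g with unknown coordinates in the stated basis and equate coefficients in (H − 4·I) g = f
solving from the highest basis element down gives g = (2/3)x^2 - (32/21)x + 19/126
check: H g = (1/6)x^2 + (40/21)x - 365/126
so H g − 4·g = -(5/2)x^2 + 8x - 7/2 = f ✓

g(x) = (2/3)x^2 - (32/21)x + 19/126


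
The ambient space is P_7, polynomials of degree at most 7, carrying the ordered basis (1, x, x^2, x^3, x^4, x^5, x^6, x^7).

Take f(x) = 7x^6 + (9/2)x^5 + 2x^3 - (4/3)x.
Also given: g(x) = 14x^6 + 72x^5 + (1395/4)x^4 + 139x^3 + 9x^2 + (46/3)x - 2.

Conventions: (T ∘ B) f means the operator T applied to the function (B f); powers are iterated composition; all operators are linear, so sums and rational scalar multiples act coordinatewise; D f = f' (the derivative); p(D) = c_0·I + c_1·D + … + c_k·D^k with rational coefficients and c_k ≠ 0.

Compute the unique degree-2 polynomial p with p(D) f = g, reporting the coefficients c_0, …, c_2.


c_0 = 2, c_1 = 3/2, c_2 = 3/2

D^0 f = 7x^6 + (9/2)x^5 + 2x^3 - (4/3)x
D^1 f = 42x^5 + (45/2)x^4 + 6x^2 - 4/3
D^2 f = 210x^4 + 90x^3 + 12x
matching coefficients of g against c_0 f + c_1 Df + … from the top degree down determines the c_i
solution: c_0 = 2, c_1 = 3/2, c_2 = 3/2


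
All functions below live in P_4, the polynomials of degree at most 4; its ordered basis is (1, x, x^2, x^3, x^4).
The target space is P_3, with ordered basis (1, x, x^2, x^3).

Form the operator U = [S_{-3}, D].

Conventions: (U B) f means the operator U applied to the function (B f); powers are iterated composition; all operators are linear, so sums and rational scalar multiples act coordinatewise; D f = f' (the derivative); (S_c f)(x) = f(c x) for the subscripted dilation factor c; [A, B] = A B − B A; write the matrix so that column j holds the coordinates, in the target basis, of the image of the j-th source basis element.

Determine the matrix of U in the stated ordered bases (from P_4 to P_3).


image of 1: 0
image of x: 4
image of x^2: -24x
image of x^3: 108x^2
image of x^4: -432x^3
each image's coordinates form column j of the matrix

the matrix is [[0, 4, 0, 0, 0]; [0, 0, -24, 0, 0]; [0, 0, 0, 108, 0]; [0, 0, 0, 0, -432]] (rows listed top to bottom)


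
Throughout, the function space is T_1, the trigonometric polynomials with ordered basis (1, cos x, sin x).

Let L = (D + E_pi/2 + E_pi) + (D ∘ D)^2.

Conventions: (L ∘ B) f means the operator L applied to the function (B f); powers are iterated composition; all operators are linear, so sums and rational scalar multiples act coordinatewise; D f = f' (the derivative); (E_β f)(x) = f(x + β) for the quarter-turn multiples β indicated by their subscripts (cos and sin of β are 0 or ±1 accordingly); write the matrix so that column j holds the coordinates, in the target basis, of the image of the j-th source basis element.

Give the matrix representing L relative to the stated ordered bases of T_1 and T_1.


image of 1: 2
image of cos x: -2sin x
image of sin x: 2cos x
each image's coordinates form column j of the matrix

the matrix is [[2, 0, 0]; [0, 0, 2]; [0, -2, 0]] (rows listed top to bottom)


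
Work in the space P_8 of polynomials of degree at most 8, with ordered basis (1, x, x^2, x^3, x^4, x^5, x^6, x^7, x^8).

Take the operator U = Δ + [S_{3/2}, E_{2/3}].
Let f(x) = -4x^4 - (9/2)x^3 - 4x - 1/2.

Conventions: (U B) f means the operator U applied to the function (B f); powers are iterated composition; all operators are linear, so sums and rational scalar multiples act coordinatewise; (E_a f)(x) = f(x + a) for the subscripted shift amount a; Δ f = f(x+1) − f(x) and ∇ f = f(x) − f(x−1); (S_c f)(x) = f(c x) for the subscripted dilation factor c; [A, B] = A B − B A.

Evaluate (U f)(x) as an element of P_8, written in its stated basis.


Δ f = -16x^3 - (75/2)x^2 - (59/2)x - 25/2
E_{2/3} f = -4x^4 - (91/6)x^3 - (59/3)x^2 - (398/27)x - 857/162
S_{3/2} E_{2/3} f = -(81/4)x^4 - (819/16)x^3 - (177/4)x^2 - (199/9)x - 857/162
S_{3/2} f = -(81/4)x^4 - (243/16)x^3 - 6x - 1/2
E_{2/3} S_{3/2} f = -(81/4)x^4 - (1107/16)x^3 - (675/8)x^2 - (201/4)x - 13
[S_{3/2}, E_{2/3}] f = 18x^3 + (321/8)x^2 + (1013/36)x + 1249/162
(Δ + [S_{3/2}, E_{2/3}]) f = 2x^3 + (21/8)x^2 - (49/36)x - 388/81

the result is g(x) = 2x^3 + (21/8)x^2 - (49/36)x - 388/81


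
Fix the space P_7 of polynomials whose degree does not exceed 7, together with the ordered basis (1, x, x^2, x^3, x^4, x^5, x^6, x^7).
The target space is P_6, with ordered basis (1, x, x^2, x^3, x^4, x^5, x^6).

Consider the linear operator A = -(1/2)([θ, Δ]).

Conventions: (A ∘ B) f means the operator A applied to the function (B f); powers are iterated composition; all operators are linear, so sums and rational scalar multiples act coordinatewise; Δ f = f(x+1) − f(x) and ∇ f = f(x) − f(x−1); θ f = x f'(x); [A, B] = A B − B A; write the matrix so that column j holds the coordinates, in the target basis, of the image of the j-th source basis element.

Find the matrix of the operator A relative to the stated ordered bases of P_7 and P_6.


image of 1: 0
image of x: 1/2
image of x^2: x + 1
image of x^3: (3/2)x^2 + 3x + 3/2
image of x^4: 2x^3 + 6x^2 + 6x + 2
image of x^5: (5/2)x^4 + 10x^3 + 15x^2 + 10x + 5/2
image of x^6: 3x^5 + 15x^4 + 30x^3 + 30x^2 + 15x + 3
image of x^7: (7/2)x^6 + 21x^5 + (105/2)x^4 + 70x^3 + (105/2)x^2 + 21x + 7/2
each image's coordinates form column j of the matrix

the matrix is [[0, 1/2, 1, 3/2, 2, 5/2, 3, 7/2]; [0, 0, 1, 3, 6, 10, 15, 21]; [0, 0, 0, 3/2, 6, 15, 30, 105/2]; [0, 0, 0, 0, 2, 10, 30, 70]; [0, 0, 0, 0, 0, 5/2, 15, 105/2]; [0, 0, 0, 0, 0, 0, 3, 21]; [0, 0, 0, 0, 0, 0, 0, 7/2]] (rows listed top to bottom)


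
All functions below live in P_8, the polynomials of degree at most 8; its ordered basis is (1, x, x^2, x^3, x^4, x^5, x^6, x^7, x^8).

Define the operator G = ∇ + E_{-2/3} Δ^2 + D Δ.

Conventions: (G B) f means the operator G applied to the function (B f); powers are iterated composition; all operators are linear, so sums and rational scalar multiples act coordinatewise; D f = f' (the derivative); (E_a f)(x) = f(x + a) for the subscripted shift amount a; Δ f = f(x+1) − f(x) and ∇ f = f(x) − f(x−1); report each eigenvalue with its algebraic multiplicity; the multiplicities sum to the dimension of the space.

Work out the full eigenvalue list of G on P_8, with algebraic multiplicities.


λ = 0 (multiplicity 9)

image of 1: 0
image of x: 1
image of x^2: 2x + 3
image of x^3: 3x^2 + 9x + 6
image of x^4: 4x^3 + 18x^2 + 24x + 19/3
image of x^5: 5x^4 + 30x^3 + 60x^2 + (95/3)x + 272/27
image of x^6: 6x^5 + 45x^4 + 120x^3 + 95x^2 + (544/9)x + 289/27
image of x^7: 7x^6 + 63x^5 + 210x^4 + (665/3)x^3 + (1904/9)x^2 + (2023/27)x + 1250/81
image of x^8: 8x^7 + 84x^6 + 336x^5 + (1330/3)x^4 + (15232/27)x^3 + (8092/27)x^2 + (10000/81)x + 12413/729
the matrix is upper triangular; its diagonal is (0, 0, 0, 0, 0, 0, 0, 0, 0)
for a triangular matrix the eigenvalues are the diagonal entries, with algebraic multiplicity their repetition count


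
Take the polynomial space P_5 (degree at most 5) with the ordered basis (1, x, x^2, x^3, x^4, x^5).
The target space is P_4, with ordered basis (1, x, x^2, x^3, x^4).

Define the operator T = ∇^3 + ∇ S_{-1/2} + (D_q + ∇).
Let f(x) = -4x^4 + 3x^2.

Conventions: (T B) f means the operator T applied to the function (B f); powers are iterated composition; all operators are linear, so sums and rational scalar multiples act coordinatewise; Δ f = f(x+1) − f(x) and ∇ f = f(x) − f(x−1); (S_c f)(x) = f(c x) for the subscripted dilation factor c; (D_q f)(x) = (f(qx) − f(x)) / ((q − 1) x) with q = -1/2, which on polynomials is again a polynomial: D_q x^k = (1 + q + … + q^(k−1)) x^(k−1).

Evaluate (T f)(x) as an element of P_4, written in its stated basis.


∇ f = -16x^3 + 24x^2 - 10x + 1
∇ ∇ f = -48x^2 + 96x - 50
∇ ∇ ∇ f = -96x + 144
S_{-1/2} f = -(1/4)x^4 + (3/4)x^2
∇ S_{-1/2} f = -x^3 + (3/2)x^2 + (1/2)x - 1/2
D_q f = -(5/2)x^3 + (3/2)x
∇ f = -16x^3 + 24x^2 - 10x + 1
(D_q + ∇) f = -(37/2)x^3 + 24x^2 - (17/2)x + 1
(∇^3 + ∇ S_{-1/2} + (D_q + ∇)) f = -(39/2)x^3 + (51/2)x^2 - 104x + 289/2

the result is g(x) = -(39/2)x^3 + (51/2)x^2 - 104x + 289/2
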